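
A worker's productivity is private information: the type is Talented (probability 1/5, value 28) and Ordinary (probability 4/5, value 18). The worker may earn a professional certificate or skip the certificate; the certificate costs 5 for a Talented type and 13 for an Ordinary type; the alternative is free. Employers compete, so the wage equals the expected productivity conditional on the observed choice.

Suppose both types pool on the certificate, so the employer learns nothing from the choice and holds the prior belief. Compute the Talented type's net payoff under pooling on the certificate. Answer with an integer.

Pooled wage = 1/5·28 + 4/5·18 = 20.
Talented pays cost 5 for the certificate, so net payoff = 20 − 5 = 15.

15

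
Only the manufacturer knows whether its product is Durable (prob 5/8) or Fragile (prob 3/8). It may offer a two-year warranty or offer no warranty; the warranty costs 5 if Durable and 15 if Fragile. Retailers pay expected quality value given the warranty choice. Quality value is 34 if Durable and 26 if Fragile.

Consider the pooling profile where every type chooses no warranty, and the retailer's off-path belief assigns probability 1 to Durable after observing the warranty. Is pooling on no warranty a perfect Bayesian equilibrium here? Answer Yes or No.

On path, the retailer holds the prior and pays 5/8·34 + 3/8·26 = 31. Off path (the warranty), believing Durable, it pays 34.
Durable: no warranty nets 31; the warranty nets 34 − 5 = 29. Durable stays.
Fragile: no warranty nets 31; the warranty nets 34 − 15 = 19. Fragile stays.
No type deviates, so pooling is sustained.

Yes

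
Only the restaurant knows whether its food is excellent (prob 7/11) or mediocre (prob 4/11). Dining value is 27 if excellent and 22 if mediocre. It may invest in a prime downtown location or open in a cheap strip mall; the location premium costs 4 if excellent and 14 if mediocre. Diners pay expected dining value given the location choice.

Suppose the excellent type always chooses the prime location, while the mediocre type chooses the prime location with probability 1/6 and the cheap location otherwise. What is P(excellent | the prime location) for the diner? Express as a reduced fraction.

P(the prime location) = (7/11)·1 + (4/11)·(1/6) = 23/33.
By Bayes' rule, P(excellent | the prime location) = (7/11) / (23/33) = 21/23.

21/23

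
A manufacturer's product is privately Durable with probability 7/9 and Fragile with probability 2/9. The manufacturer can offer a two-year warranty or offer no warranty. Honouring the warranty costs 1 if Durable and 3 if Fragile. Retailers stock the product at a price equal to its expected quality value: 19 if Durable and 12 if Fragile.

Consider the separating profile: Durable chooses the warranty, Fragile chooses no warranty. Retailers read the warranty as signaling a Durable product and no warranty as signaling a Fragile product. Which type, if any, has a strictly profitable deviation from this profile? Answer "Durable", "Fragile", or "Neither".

Fragile

The warranty pays 19; no warranty pays 12.
Durable: assigned the warranty, nets 19 − 1 = 18; deviating to no warranty nets 12.
Fragile: assigned no warranty, nets 12; deviating to the warranty nets 19 − 3 = 16.
The Fragile type gains 4 by deviating.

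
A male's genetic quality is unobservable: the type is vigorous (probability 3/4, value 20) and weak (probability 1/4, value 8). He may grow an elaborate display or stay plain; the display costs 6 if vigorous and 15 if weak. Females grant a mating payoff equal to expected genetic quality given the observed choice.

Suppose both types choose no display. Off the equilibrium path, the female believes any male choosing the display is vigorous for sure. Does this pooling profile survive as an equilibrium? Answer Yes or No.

Yes

On path, the female holds the prior and pays 3/4·20 + 1/4·8 = 17. Off path (the display), believing vigorous, it pays 20.
vigorous: no display nets 17; the display nets 20 − 6 = 14. vigorous stays.
weak: no display nets 17; the display nets 20 − 15 = 5. weak stays.
No type deviates, so pooling is sustained.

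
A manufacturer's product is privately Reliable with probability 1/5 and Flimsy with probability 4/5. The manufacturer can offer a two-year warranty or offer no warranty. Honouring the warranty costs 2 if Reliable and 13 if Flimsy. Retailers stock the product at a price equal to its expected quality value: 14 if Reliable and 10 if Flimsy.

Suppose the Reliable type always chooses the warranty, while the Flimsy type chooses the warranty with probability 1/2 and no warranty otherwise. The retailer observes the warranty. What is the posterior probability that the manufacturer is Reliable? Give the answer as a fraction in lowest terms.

P(the warranty) = (1/5)·1 + (4/5)·(1/2) = 3/5.
By Bayes' rule, P(Reliable | the warranty) = (1/5) / (3/5) = 1/3.

1/3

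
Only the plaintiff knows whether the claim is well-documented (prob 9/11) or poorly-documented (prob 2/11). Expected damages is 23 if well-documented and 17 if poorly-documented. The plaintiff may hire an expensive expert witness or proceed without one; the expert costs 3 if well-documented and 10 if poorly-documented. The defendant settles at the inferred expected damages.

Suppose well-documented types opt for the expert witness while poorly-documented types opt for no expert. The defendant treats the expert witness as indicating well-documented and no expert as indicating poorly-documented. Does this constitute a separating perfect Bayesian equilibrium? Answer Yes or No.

Under these beliefs, the expert witness earns settlement 23 and no expert earns settlement 17.
well-documented: the expert witness nets 23 − 3 = 20; no expert nets 17. well-documented prefers the expert witness.
poorly-documented: the expert witness nets 23 − 10 = 13; no expert nets 17. poorly-documented prefers no expert.
Neither type deviates, so the separating profile is an equilibrium.

Yes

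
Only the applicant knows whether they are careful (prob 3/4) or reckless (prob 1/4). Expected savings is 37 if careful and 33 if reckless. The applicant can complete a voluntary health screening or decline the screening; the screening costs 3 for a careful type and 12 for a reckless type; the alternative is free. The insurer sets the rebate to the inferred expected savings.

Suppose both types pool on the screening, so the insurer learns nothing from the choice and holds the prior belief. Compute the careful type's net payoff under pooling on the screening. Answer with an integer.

Pooled rebate = 3/4·37 + 1/4·33 = 36.
careful pays cost 3 for the screening, so net payoff = 36 − 3 = 33.

33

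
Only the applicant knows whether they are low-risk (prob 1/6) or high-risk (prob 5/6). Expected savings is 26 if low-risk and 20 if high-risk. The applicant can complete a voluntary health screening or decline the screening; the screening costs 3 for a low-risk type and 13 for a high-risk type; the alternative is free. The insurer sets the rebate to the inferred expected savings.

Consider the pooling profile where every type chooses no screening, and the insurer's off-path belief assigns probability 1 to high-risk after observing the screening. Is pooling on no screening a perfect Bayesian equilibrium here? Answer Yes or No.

On path, the insurer holds the prior and pays 1/6·26 + 5/6·20 = 21. Off path (the screening), believing high-risk, it pays 20.
low-risk: no screening nets 21; the screening nets 20 − 3 = 17. low-risk stays.
high-risk: no screening nets 21; the screening nets 20 − 13 = 7. high-risk stays.
No type deviates, so pooling is sustained.

Yes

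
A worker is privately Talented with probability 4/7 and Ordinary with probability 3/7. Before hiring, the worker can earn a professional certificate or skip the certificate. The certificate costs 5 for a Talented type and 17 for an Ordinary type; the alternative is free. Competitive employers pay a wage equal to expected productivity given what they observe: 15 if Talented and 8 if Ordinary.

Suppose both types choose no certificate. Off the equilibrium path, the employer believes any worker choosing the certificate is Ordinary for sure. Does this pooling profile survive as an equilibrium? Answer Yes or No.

On path, the employer holds the prior and pays 4/7·15 + 3/7·8 = 12. Off path (the certificate), believing Ordinary, it pays 8.
Talented: no certificate nets 12; the certificate nets 8 − 5 = 3. Talented stays.
Ordinary: no certificate nets 12; the certificate nets 8 − 17 = -9. Ordinary stays.
No type deviates, so pooling is sustained.

Yes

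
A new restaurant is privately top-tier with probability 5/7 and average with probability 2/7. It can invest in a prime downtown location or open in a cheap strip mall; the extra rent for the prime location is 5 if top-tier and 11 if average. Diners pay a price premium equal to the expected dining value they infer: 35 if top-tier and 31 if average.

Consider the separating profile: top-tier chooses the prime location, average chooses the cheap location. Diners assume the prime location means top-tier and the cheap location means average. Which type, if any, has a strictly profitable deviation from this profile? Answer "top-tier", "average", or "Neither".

top-tier

The prime location pays 35; the cheap location pays 31.
top-tier: assigned the prime location, nets 35 − 5 = 30; deviating to the cheap location nets 31.
average: assigned the cheap location, nets 31; deviating to the prime location nets 35 − 11 = 24.
The top-tier type gains 1 by deviating.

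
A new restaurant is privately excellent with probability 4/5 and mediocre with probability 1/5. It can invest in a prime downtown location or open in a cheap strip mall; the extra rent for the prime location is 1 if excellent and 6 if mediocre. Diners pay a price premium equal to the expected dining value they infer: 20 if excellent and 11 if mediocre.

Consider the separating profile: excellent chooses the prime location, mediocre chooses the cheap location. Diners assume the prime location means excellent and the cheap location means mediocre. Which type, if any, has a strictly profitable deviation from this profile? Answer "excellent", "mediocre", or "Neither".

mediocre

The prime location pays 20; the cheap location pays 11.
excellent: assigned the prime location, nets 20 − 1 = 19; deviating to the cheap location nets 11.
mediocre: assigned the cheap location, nets 11; deviating to the prime location nets 20 − 6 = 14.
The mediocre type gains 3 by deviating.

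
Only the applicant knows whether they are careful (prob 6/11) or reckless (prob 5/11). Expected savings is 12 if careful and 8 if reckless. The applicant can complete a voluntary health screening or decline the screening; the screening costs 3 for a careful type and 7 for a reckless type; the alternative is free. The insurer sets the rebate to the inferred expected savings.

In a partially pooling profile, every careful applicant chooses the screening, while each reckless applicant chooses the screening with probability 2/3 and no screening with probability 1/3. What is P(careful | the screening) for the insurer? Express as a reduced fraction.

9/14

P(the screening) = (6/11)·1 + (5/11)·(2/3) = 28/33.
By Bayes' rule, P(careful | the screening) = (6/11) / (28/33) = 9/14.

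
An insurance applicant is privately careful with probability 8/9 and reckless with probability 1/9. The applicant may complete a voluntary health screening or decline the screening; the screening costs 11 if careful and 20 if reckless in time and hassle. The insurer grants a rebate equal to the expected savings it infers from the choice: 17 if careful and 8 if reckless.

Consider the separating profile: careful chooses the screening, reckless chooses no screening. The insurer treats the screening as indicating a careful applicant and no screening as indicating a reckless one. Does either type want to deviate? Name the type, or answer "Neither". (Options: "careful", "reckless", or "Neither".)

The screening pays 17; no screening pays 8.
careful: assigned the screening, nets 17 − 11 = 6; deviating to no screening nets 8.
reckless: assigned no screening, nets 8; deviating to the screening nets 17 − 20 = -3.
The careful type gains 2 by deviating.

careful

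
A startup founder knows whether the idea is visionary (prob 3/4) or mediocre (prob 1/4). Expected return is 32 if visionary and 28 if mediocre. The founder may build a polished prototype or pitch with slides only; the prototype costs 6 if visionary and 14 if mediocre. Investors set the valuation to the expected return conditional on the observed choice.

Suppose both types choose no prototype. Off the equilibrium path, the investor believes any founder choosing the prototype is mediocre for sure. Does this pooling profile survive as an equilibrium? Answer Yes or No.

On path, the investor holds the prior and pays 3/4·32 + 1/4·28 = 31. Off path (the prototype), believing mediocre, it pays 28.
visionary: no prototype nets 31; the prototype nets 28 − 6 = 22. visionary stays.
mediocre: no prototype nets 31; the prototype nets 28 − 14 = 14. mediocre stays.
No type deviates, so pooling is sustained.

Yes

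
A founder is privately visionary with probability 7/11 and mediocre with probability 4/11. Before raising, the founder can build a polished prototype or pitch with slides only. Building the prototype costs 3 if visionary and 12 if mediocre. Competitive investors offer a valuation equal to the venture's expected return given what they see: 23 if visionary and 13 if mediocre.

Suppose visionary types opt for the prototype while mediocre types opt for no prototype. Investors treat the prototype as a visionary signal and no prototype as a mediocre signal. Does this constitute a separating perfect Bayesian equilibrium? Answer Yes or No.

Yes

Under these beliefs, the prototype earns valuation 23 and no prototype earns valuation 13.
visionary: the prototype nets 23 − 3 = 20; no prototype nets 13. visionary prefers the prototype.
mediocre: the prototype nets 23 − 12 = 11; no prototype nets 13. mediocre prefers no prototype.
Neither type deviates, so the separating profile is an equilibrium.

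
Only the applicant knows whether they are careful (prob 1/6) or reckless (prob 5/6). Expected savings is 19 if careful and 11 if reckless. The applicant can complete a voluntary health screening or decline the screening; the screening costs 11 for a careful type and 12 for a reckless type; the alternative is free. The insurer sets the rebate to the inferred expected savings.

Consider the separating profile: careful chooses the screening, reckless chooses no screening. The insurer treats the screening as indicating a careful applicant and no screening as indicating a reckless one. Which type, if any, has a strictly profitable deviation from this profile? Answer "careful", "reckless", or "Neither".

careful

The screening pays 19; no screening pays 11.
careful: assigned the screening, nets 19 − 11 = 8; deviating to no screening nets 11.
reckless: assigned no screening, nets 11; deviating to the screening nets 19 − 12 = 7.
The careful type gains 3 by deviating.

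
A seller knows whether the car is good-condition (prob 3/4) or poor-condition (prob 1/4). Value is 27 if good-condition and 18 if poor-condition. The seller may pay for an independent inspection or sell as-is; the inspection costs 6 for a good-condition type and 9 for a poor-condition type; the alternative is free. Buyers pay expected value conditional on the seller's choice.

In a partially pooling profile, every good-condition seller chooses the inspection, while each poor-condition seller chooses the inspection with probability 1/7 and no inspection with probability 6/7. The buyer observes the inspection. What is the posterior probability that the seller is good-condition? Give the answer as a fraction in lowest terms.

21/22

P(the inspection) = (3/4)·1 + (1/4)·(1/7) = 11/14.
By Bayes' rule, P(good-condition | the inspection) = (3/4) / (11/14) = 21/22.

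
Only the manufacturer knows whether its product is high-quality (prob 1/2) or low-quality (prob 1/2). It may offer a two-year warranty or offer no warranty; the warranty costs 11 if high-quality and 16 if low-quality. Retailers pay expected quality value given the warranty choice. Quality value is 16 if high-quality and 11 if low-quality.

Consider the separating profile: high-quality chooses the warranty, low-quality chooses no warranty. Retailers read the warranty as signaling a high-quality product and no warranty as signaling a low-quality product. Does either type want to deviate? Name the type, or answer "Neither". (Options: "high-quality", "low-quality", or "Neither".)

The warranty pays 16; no warranty pays 11.
high-quality: assigned the warranty, nets 16 − 11 = 5; deviating to no warranty nets 11.
low-quality: assigned no warranty, nets 11; deviating to the warranty nets 16 − 16 = 0.
The high-quality type gains 6 by deviating.

high-quality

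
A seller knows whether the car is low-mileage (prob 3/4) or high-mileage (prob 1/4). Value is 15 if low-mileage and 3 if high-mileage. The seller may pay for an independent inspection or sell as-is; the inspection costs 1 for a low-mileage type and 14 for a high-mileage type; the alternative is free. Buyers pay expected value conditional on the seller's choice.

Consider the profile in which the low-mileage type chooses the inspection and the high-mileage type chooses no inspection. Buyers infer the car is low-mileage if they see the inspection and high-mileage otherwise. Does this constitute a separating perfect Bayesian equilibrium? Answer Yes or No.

Under these beliefs, the inspection earns price 15 and no inspection earns price 3.
low-mileage: the inspection nets 15 − 1 = 14; no inspection nets 3. low-mileage prefers the inspection.
high-mileage: the inspection nets 15 − 14 = 1; no inspection nets 3. high-mileage prefers no inspection.
Neither type deviates, so the separating profile is an equilibrium.

Yes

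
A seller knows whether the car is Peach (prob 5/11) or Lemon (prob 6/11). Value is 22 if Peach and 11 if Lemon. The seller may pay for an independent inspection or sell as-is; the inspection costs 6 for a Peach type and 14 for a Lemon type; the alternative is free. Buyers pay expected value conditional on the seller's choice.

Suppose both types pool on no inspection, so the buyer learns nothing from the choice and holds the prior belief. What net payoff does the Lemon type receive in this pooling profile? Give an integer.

16

Pooled price = 5/11·22 + 6/11·11 = 16.
Lemon pays no cost for no inspection, so net payoff = 16.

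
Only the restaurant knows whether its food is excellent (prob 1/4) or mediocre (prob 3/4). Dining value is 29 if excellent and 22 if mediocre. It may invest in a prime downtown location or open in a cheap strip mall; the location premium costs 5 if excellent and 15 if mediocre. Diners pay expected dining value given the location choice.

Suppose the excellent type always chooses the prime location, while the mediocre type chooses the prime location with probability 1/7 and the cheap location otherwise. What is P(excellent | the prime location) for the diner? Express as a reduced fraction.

P(the prime location) = (1/4)·1 + (3/4)·(1/7) = 5/14.
By Bayes' rule, P(excellent | the prime location) = (1/4) / (5/14) = 7/10.

7/10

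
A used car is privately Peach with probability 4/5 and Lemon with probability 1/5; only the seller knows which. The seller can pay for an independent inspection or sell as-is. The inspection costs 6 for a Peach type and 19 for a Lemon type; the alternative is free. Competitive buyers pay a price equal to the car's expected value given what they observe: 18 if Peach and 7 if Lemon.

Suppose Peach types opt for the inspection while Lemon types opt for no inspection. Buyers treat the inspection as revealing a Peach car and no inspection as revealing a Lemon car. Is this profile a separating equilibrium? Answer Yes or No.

Yes

Under these beliefs, the inspection earns price 18 and no inspection earns price 7.
Peach: the inspection nets 18 − 6 = 12; no inspection nets 7. Peach prefers the inspection.
Lemon: the inspection nets 18 − 19 = -1; no inspection nets 7. Lemon prefers no inspection.
Neither type deviates, so the separating profile is an equilibrium.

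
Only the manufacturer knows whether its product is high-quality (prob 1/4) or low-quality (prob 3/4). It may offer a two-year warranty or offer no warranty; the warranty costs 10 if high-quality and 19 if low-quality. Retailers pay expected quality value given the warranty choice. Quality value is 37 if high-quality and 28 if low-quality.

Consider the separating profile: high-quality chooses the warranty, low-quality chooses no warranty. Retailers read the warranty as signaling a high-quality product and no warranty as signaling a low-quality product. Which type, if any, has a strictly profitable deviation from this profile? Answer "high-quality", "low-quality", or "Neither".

high-quality

The warranty pays 37; no warranty pays 28.
high-quality: assigned the warranty, nets 37 − 10 = 27; deviating to no warranty nets 28.
low-quality: assigned no warranty, nets 28; deviating to the warranty nets 37 − 19 = 18.
The high-quality type gains 1 by deviating.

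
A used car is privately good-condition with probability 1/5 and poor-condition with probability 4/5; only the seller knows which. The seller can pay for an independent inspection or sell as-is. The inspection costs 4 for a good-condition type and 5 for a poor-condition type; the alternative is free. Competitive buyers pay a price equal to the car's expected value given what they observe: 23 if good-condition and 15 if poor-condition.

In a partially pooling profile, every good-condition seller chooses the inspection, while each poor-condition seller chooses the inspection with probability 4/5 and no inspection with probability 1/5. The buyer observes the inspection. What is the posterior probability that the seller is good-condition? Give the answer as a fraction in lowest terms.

5/21

P(the inspection) = (1/5)·1 + (4/5)·(4/5) = 21/25.
By Bayes' rule, P(good-condition | the inspection) = (1/5) / (21/25) = 5/21.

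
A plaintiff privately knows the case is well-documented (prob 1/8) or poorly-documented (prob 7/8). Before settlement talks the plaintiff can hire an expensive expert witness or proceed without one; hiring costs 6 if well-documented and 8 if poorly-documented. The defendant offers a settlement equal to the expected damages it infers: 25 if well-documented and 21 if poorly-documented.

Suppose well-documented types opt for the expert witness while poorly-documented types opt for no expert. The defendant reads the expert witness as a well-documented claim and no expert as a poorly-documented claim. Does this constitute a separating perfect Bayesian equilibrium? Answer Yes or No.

No

Under these beliefs, the expert witness earns settlement 25 and no expert earns settlement 21.
well-documented: the expert witness nets 25 − 6 = 19; no expert nets 21. well-documented would deviate to no expert.
poorly-documented: the expert witness nets 25 − 8 = 17; no expert nets 21. poorly-documented prefers no expert.
well-documented has a profitable deviation, so the profile is not an equilibrium.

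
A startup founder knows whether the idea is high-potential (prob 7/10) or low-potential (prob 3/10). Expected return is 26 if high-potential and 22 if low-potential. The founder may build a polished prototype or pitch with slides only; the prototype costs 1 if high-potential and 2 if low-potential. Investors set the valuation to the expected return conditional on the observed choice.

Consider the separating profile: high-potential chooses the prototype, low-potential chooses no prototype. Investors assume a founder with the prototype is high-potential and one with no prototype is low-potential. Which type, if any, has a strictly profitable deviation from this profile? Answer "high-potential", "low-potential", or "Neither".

The prototype pays 26; no prototype pays 22.
high-potential: assigned the prototype, nets 26 − 1 = 25; deviating to no prototype nets 22.
low-potential: assigned no prototype, nets 22; deviating to the prototype nets 26 − 2 = 24.
The low-potential type gains 2 by deviating.

low-potential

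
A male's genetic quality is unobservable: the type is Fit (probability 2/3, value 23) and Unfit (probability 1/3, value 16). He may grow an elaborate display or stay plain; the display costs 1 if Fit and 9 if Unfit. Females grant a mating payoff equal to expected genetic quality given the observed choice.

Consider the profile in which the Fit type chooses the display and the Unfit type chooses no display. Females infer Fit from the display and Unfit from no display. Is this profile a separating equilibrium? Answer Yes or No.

Under these beliefs, the display earns mating payoff 23 and no display earns mating payoff 16.
Fit: the display nets 23 − 1 = 22; no display nets 16. Fit prefers the display.
Unfit: the display nets 23 − 9 = 14; no display nets 16. Unfit prefers no display.
Neither type deviates, so the separating profile is an equilibrium.

Yes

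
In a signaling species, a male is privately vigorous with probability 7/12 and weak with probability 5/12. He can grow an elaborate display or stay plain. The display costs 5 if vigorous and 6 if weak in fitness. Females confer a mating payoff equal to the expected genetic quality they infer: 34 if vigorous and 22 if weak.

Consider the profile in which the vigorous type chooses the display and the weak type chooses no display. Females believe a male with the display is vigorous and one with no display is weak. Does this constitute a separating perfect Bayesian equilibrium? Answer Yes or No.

No

Under these beliefs, the display earns mating payoff 34 and no display earns mating payoff 22.
vigorous: the display nets 34 − 5 = 29; no display nets 22. vigorous prefers the display.
weak: the display nets 34 − 6 = 28; no display nets 22. weak would deviate to the display.
weak has a profitable deviation, so the profile is not an equilibrium.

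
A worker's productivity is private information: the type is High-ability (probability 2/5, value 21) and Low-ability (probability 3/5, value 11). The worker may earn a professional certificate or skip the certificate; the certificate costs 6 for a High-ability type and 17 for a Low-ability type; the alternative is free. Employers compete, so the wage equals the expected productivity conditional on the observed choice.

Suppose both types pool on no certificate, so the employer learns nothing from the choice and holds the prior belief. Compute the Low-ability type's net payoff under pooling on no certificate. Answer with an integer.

15

Pooled wage = 2/5·21 + 3/5·11 = 15.
Low-ability pays no cost for no certificate, so net payoff = 15.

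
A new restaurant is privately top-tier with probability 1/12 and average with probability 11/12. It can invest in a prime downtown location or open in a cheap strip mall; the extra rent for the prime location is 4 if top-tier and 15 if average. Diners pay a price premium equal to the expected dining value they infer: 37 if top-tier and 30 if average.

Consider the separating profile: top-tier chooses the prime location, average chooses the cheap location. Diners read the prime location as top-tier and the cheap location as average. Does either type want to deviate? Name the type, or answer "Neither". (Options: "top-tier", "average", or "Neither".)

The prime location pays 37; the cheap location pays 30.
top-tier: assigned the prime location, nets 37 − 4 = 33; deviating to the cheap location nets 30.
average: assigned the cheap location, nets 30; deviating to the prime location nets 37 − 15 = 22.
Both types strictly prefer their assigned action; no profitable deviation.

Neither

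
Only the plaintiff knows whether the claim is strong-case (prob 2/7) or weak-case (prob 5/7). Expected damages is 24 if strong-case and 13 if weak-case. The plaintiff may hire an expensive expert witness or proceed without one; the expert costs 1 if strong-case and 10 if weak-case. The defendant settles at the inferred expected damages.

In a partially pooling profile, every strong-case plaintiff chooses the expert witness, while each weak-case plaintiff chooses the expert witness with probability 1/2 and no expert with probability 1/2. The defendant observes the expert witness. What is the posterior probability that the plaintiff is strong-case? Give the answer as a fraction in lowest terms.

P(the expert witness) = (2/7)·1 + (5/7)·(1/2) = 9/14.
By Bayes' rule, P(strong-case | the expert witness) = (2/7) / (9/14) = 4/9.

4/9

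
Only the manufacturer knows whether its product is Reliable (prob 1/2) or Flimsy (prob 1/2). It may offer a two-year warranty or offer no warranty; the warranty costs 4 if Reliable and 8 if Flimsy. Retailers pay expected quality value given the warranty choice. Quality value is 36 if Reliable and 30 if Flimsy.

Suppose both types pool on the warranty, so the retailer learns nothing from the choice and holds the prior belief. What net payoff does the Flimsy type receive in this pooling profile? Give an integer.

Pooled price = 1/2·36 + 1/2·30 = 33.
Flimsy pays cost 8 for the warranty, so net payoff = 33 − 8 = 25.

25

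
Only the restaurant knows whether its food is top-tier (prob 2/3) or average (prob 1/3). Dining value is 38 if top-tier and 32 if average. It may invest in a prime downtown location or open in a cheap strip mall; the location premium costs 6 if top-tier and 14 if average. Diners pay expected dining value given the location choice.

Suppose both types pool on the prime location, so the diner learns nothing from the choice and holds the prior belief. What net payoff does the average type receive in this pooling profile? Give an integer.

22

Pooled price premium = 2/3·38 + 1/3·32 = 36.
average pays cost 14 for the prime location, so net payoff = 36 − 14 = 22.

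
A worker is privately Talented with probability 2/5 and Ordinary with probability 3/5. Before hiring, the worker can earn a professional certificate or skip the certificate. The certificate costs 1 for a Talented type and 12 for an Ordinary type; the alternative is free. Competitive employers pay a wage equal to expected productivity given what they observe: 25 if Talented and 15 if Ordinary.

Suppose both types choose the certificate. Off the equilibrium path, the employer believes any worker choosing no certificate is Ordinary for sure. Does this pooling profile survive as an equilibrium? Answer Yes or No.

On path, the employer holds the prior and pays 2/5·25 + 3/5·15 = 19. Off path (no certificate), believing Ordinary, it pays 15.
Talented: the certificate nets 19 − 1 = 18; no certificate nets 15. Talented stays.
Ordinary: the certificate nets 19 − 12 = 7; no certificate nets 15. Ordinary would deviate.
A type deviates, so pooling fails.

No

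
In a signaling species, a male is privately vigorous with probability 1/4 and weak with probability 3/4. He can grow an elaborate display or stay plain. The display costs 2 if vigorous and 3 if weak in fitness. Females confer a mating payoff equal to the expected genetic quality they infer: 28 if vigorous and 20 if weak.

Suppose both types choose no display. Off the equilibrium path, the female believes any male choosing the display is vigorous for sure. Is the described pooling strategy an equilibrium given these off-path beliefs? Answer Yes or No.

No

On path, the female holds the prior and pays 1/4·28 + 3/4·20 = 22. Off path (the display), believing vigorous, it pays 28.
vigorous: no display nets 22; the display nets 28 − 2 = 26. vigorous would deviate.
weak: no display nets 22; the display nets 28 − 3 = 25. weak would deviate.
A type deviates, so pooling fails.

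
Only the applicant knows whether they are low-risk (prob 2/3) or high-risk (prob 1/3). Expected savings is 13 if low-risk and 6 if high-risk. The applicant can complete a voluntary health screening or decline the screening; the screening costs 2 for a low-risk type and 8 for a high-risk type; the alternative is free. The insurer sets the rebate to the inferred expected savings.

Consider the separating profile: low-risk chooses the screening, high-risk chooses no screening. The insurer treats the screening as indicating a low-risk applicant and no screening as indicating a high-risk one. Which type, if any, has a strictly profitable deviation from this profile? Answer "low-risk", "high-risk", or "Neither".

The screening pays 13; no screening pays 6.
low-risk: assigned the screening, nets 13 − 2 = 11; deviating to no screening nets 6.
high-risk: assigned no screening, nets 6; deviating to the screening nets 13 − 8 = 5.
Both types strictly prefer their assigned action; no profitable deviation.

Neither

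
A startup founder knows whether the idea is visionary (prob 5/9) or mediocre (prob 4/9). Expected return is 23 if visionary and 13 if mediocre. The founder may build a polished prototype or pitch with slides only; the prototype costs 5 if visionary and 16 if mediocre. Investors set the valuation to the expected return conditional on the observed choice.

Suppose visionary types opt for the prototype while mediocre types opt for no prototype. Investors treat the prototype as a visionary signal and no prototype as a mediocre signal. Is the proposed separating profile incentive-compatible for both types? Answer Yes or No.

Yes

Under these beliefs, the prototype earns valuation 23 and no prototype earns valuation 13.
visionary: the prototype nets 23 − 5 = 18; no prototype nets 13. visionary prefers the prototype.
mediocre: the prototype nets 23 − 16 = 7; no prototype nets 13. mediocre prefers no prototype.
Neither type deviates, so the separating profile is an equilibrium.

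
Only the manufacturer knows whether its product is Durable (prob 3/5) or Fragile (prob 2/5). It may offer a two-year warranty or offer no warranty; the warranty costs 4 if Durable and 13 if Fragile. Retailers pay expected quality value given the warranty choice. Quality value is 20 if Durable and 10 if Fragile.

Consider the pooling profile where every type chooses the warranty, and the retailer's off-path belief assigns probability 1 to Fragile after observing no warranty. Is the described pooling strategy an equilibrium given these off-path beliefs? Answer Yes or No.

On path, the retailer holds the prior and pays 3/5·20 + 2/5·10 = 16. Off path (no warranty), believing Fragile, it pays 10.
Durable: the warranty nets 16 − 4 = 12; no warranty nets 10. Durable stays.
Fragile: the warranty nets 16 − 13 = 3; no warranty nets 10. Fragile would deviate.
A type deviates, so pooling fails.

No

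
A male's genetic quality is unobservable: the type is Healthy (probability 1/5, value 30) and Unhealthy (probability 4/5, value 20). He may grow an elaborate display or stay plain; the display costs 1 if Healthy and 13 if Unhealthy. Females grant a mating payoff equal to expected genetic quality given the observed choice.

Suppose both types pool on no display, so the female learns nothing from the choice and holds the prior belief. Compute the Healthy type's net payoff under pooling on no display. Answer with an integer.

Pooled mating payoff = 1/5·30 + 4/5·20 = 22.
Healthy pays no cost for no display, so net payoff = 22.

22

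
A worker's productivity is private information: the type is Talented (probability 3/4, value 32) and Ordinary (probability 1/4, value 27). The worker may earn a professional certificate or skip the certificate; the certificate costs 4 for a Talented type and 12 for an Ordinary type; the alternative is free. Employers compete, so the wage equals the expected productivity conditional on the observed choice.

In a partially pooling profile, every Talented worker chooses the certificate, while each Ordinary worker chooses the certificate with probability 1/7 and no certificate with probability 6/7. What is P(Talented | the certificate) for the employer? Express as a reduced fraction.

P(the certificate) = (3/4)·1 + (1/4)·(1/7) = 11/14.
By Bayes' rule, P(Talented | the certificate) = (3/4) / (11/14) = 21/22.

21/22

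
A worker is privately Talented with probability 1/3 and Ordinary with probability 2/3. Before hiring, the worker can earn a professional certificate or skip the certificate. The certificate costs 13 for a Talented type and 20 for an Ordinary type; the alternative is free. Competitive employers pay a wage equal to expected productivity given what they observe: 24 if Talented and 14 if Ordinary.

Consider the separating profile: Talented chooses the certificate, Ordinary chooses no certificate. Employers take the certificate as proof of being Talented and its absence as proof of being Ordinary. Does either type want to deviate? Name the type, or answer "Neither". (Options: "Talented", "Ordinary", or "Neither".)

The certificate pays 24; no certificate pays 14.
Talented: assigned the certificate, nets 24 − 13 = 11; deviating to no certificate nets 14.
Ordinary: assigned no certificate, nets 14; deviating to the certificate nets 24 − 20 = 4.
The Talented type gains 3 by deviating.

Talented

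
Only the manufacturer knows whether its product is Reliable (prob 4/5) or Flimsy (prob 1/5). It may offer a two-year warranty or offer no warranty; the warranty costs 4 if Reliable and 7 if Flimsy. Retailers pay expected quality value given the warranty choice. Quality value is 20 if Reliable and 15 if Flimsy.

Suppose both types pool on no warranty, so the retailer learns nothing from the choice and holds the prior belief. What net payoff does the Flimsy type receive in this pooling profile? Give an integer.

Pooled price = 4/5·20 + 1/5·15 = 19.
Flimsy pays no cost for no warranty, so net payoff = 19.

19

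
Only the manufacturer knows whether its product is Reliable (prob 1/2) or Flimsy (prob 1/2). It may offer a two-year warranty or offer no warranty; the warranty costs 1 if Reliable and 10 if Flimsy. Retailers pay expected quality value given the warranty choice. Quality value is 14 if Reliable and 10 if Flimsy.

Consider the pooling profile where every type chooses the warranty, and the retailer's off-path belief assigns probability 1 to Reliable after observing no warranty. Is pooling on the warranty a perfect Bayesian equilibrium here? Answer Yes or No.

On path, the retailer holds the prior and pays 1/2·14 + 1/2·10 = 12. Off path (no warranty), believing Reliable, it pays 14.
Reliable: the warranty nets 12 − 1 = 11; no warranty nets 14. Reliable would deviate.
Flimsy: the warranty nets 12 − 10 = 2; no warranty nets 14. Flimsy would deviate.
A type deviates, so pooling fails.

No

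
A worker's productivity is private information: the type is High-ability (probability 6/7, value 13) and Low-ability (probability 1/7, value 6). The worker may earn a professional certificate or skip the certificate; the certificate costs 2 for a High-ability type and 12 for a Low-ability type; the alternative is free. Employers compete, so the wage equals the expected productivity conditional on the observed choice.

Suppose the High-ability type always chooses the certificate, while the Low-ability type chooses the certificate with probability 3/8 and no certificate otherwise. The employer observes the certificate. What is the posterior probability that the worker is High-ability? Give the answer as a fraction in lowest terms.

P(the certificate) = (6/7)·1 + (1/7)·(3/8) = 51/56.
By Bayes' rule, P(High-ability | the certificate) = (6/7) / (51/56) = 16/17.

16/17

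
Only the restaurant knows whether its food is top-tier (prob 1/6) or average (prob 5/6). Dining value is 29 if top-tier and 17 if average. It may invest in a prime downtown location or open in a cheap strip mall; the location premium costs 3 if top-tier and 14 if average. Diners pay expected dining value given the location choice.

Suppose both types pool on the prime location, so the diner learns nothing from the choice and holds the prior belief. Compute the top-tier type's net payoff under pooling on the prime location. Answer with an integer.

16

Pooled price premium = 1/6·29 + 5/6·17 = 19.
top-tier pays cost 3 for the prime location, so net payoff = 19 − 3 = 16.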